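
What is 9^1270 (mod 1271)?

532

9^1 ≡ 9 (mod 1271)
9^2 ≡ 9^2 = 81 ≡ 81 (mod 1271)
9^4 ≡ 81^2 = 6561 ≡ 206 (mod 1271)
9^8 ≡ 206^2 = 42436 ≡ 493 (mod 1271)
9^16 ≡ 493^2 = 243049 ≡ 288 (mod 1271)
9^32 ≡ 288^2 = 82944 ≡ 329 (mod 1271)
9^64 ≡ 329^2 = 108241 ≡ 206 (mod 1271)
9^128 ≡ 206^2 = 42436 ≡ 493 (mod 1271)
9^256 ≡ 493^2 = 243049 ≡ 288 (mod 1271)
9^512 ≡ 288^2 = 82944 ≡ 329 (mod 1271)
9^1024 ≡ 329^2 = 108241 ≡ 206 (mod 1271)
1270 = 1024 + 128 + 64 + 32 + 16 + 4 + 2 in binary powers of 2.
So 9^1270 ≡ 206 · 493 · 206 · 329 · 288 · 206 · 81 ≡ 532 (mod 1271).
Since 532 ≠ 1, base 9 is a Fermat witness: 1271 is composite.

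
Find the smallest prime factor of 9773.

29

9773 is odd.
Digit sum 26, not divisible by 3.
Ends in 3: not divisible by 5.
7: 9773 = 7·1396 + 1
11: 9773 = 11·888 + 5
13: 9773 = 13·751 + 10
17: 9773 = 17·574 + 15
19: 9773 = 19·514 + 7
23: 9773 = 23·424 + 21
29: 9773 = 29·337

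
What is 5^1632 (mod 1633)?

5^1 ≡ 5 (mod 1633)
5^2 ≡ 5^2 = 25 ≡ 25 (mod 1633)
5^4 ≡ 25^2 = 625 ≡ 625 (mod 1633)
5^8 ≡ 625^2 = 390625 ≡ 338 (mod 1633)
5^16 ≡ 338^2 = 114244 ≡ 1567 (mod 1633)
5^32 ≡ 1567^2 = 2455489 ≡ 1090 (mod 1633)
5^64 ≡ 1090^2 = 1188100 ≡ 909 (mod 1633)
5^128 ≡ 909^2 = 826281 ≡ 1616 (mod 1633)
5^256 ≡ 1616^2 = 2611456 ≡ 289 (mod 1633)
5^512 ≡ 289^2 = 83521 ≡ 238 (mod 1633)
5^1024 ≡ 238^2 = 56644 ≡ 1122 (mod 1633)
1632 = 1024 + 512 + 64 + 32 in binary powers of 2.
So 5^1632 ≡ 1122 · 238 · 909 · 1090 ≡ 96 (mod 1633).
Since 96 ≠ 1, base 5 is a Fermat witness: 1633 is composite.

96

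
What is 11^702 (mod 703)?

11^1 ≡ 11 (mod 703)
11^2 ≡ 11^2 = 121 ≡ 121 (mod 703)
11^4 ≡ 121^2 = 14641 ≡ 581 (mod 703)
11^8 ≡ 581^2 = 337561 ≡ 121 (mod 703)
11^16 ≡ 121^2 = 14641 ≡ 581 (mod 703)
11^32 ≡ 581^2 = 337561 ≡ 121 (mod 703)
11^64 ≡ 121^2 = 14641 ≡ 581 (mod 703)
11^128 ≡ 581^2 = 337561 ≡ 121 (mod 703)
11^256 ≡ 121^2 = 14641 ≡ 581 (mod 703)
11^512 ≡ 581^2 = 337561 ≡ 121 (mod 703)
702 = 512 + 128 + 32 + 16 + 8 + 4 + 2 in binary powers of 2.
So 11^702 ≡ 121 · 121 · 121 · 581 · 121 · 581 · 121 ≡ 1 (mod 703).
Since the result is 1, base 11 gives no evidence that 703 is composite.

1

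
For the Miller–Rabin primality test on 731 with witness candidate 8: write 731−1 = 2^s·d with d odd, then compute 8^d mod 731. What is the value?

731 − 1 = 730 = 2^1 · 365, so d = 365.
8^1 ≡ 8 (mod 731)
8^2 ≡ 8^2 = 64 ≡ 64 (mod 731)
8^4 ≡ 64^2 = 4096 ≡ 441 (mod 731)
8^8 ≡ 441^2 = 194481 ≡ 35 (mod 731)
8^16 ≡ 35^2 = 1225 ≡ 494 (mod 731)
8^32 ≡ 494^2 = 244036 ≡ 613 (mod 731)
8^64 ≡ 613^2 = 375769 ≡ 35 (mod 731)
8^128 ≡ 35^2 = 1225 ≡ 494 (mod 731)
8^256 ≡ 494^2 = 244036 ≡ 613 (mod 731)
365 = 256 + 64 + 32 + 8 + 4 + 1 in binary powers of 2.
So 8^365 ≡ 613 · 35 · 613 · 35 · 441 · 8 ≡ 94 (mod 731).
Squaring chain: 94; never reaches −1, so base 8 is a Miller–Rabin witness that 731 is composite.

94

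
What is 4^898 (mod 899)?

4^1 ≡ 4 (mod 899)
4^2 ≡ 4^2 = 16 ≡ 16 (mod 899)
4^4 ≡ 16^2 = 256 ≡ 256 (mod 899)
4^8 ≡ 256^2 = 65536 ≡ 808 (mod 899)
4^16 ≡ 808^2 = 652864 ≡ 190 (mod 899)
4^32 ≡ 190^2 = 36100 ≡ 140 (mod 899)
4^64 ≡ 140^2 = 19600 ≡ 721 (mod 899)
4^128 ≡ 721^2 = 519841 ≡ 219 (mod 899)
4^256 ≡ 219^2 = 47961 ≡ 314 (mod 899)
4^512 ≡ 314^2 = 98596 ≡ 605 (mod 899)
898 = 512 + 256 + 128 + 2 in binary powers of 2.
So 4^898 ≡ 605 · 314 · 219 · 16 ≡ 219 (mod 899).
Since 219 ≠ 1, base 4 is a Fermat witness: 899 is composite.

219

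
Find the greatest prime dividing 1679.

1679 = 23 · 73
73 is prime.
So 1679 = 23 · 73; the largest prime factor is 73.

73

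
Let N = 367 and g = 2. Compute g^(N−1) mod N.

1

2^1 ≡ 2 (mod 367)
2^2 ≡ 2^2 = 4 ≡ 4 (mod 367)
2^4 ≡ 4^2 = 16 ≡ 16 (mod 367)
2^8 ≡ 16^2 = 256 ≡ 256 (mod 367)
2^16 ≡ 256^2 = 65536 ≡ 210 (mod 367)
2^32 ≡ 210^2 = 44100 ≡ 60 (mod 367)
2^64 ≡ 60^2 = 3600 ≡ 297 (mod 367)
2^128 ≡ 297^2 = 88209 ≡ 129 (mod 367)
2^256 ≡ 129^2 = 16641 ≡ 126 (mod 367)
366 = 256 + 64 + 32 + 8 + 4 + 2 in binary powers of 2.
So 2^366 ≡ 126 · 297 · 60 · 256 · 16 · 4 ≡ 1 (mod 367).
Since the result is 1, base 2 gives no evidence that 367 is composite.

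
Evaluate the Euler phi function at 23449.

Factor: 23449 = 131 · 179.
φ(23449) = (131−1) · (179−1) = 130 · 178 = 23140.

23140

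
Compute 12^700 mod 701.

1

12^1 ≡ 12 (mod 701)
12^2 ≡ 12^2 = 144 ≡ 144 (mod 701)
12^4 ≡ 144^2 = 20736 ≡ 407 (mod 701)
12^8 ≡ 407^2 = 165649 ≡ 213 (mod 701)
12^16 ≡ 213^2 = 45369 ≡ 505 (mod 701)
12^32 ≡ 505^2 = 255025 ≡ 562 (mod 701)
12^64 ≡ 562^2 = 315844 ≡ 394 (mod 701)
12^128 ≡ 394^2 = 155236 ≡ 315 (mod 701)
12^256 ≡ 315^2 = 99225 ≡ 384 (mod 701)
12^512 ≡ 384^2 = 147456 ≡ 246 (mod 701)
700 = 512 + 128 + 32 + 16 + 8 + 4 in binary powers of 2.
So 12^700 ≡ 246 · 315 · 562 · 505 · 213 · 407 ≡ 1 (mod 701).
Since the result is 1, base 12 gives no evidence that 701 is composite.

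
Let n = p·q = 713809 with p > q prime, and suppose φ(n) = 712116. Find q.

φ(n) = (p−1)(q−1) = n − (p+q) + 1, so p + q = 713809 − 712116 + 1 = 1694.
p and q are the roots of t² − 1694t + 713809 = 0.
Discriminant: 1694² − 4·713809 = 2869636 − 2855236 = 14400; √14400 = 120.
q = (1694 − 120)/2 = 787, p = (1694 + 120)/2 = 907.
Check: 787 · 907 = 713809.

787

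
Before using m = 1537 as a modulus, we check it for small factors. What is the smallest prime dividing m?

29

1537 is odd.
Digit sum 16, not divisible by 3.
Ends in 7: not divisible by 5.
7: 1537 = 7·219 + 4
11: 1537 = 11·139 + 8
13: 1537 = 13·118 + 3
17: 1537 = 17·90 + 7
19: 1537 = 19·80 + 17
23: 1537 = 23·66 + 19
29: 1537 = 29·53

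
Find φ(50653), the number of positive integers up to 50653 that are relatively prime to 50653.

Factor: 50653 = 37^3.
φ(50653) = 37^2·(37−1) = 49284.

49284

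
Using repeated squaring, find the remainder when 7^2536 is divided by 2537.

7^1 ≡ 7 (mod 2537)
7^2 ≡ 7^2 = 49 ≡ 49 (mod 2537)
7^4 ≡ 49^2 = 2401 ≡ 2401 (mod 2537)
7^8 ≡ 2401^2 = 5764801 ≡ 737 (mod 2537)
7^16 ≡ 737^2 = 543169 ≡ 251 (mod 2537)
7^32 ≡ 251^2 = 63001 ≡ 2113 (mod 2537)
7^64 ≡ 2113^2 = 4464769 ≡ 2186 (mod 2537)
7^128 ≡ 2186^2 = 4778596 ≡ 1425 (mod 2537)
7^256 ≡ 1425^2 = 2030625 ≡ 1025 (mod 2537)
7^512 ≡ 1025^2 = 1050625 ≡ 307 (mod 2537)
7^1024 ≡ 307^2 = 94249 ≡ 380 (mod 2537)
7^2048 ≡ 380^2 = 144400 ≡ 2328 (mod 2537)
2536 = 2048 + 256 + 128 + 64 + 32 + 8 in binary powers of 2.
So 7^2536 ≡ 2328 · 1025 · 1425 · 2186 · 2113 · 737 ≡ 122 (mod 2537).
Since 122 ≠ 1, base 7 is a Fermat witness: 2537 is composite.

122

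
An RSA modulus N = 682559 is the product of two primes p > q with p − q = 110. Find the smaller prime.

773

Since p = q + 110, we have 682559 = q(q + 110), so q² + 110q − 682559 = 0.
Discriminant: 110² + 4·682559 = 12100 + 2730236 = 2742336; √2742336 = 1656.
q = (−110 + 1656)/2 = 773, and p = q + 110 = 883.
Check: 773 · 883 = 682559.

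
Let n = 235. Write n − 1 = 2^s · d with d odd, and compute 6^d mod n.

235 − 1 = 234 = 2^1 · 117, so d = 117.
6^1 ≡ 6 (mod 235)
6^2 ≡ 6^2 = 36 ≡ 36 (mod 235)
6^4 ≡ 36^2 = 1296 ≡ 121 (mod 235)
6^8 ≡ 121^2 = 14641 ≡ 71 (mod 235)
6^16 ≡ 71^2 = 5041 ≡ 106 (mod 235)
6^32 ≡ 106^2 = 11236 ≡ 191 (mod 235)
6^64 ≡ 191^2 = 36481 ≡ 56 (mod 235)
117 = 64 + 32 + 16 + 4 + 1 in binary powers of 2.
So 6^117 ≡ 56 · 191 · 106 · 121 · 6 ≡ 36 (mod 235).
Squaring chain: 36; never reaches −1, so base 6 is a Miller–Rabin witness that 235 is composite.

36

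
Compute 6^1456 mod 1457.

521

6^1 ≡ 6 (mod 1457)
6^2 ≡ 6^2 = 36 ≡ 36 (mod 1457)
6^4 ≡ 36^2 = 1296 ≡ 1296 (mod 1457)
6^8 ≡ 1296^2 = 1679616 ≡ 1152 (mod 1457)
6^16 ≡ 1152^2 = 1327104 ≡ 1234 (mod 1457)
6^32 ≡ 1234^2 = 1522756 ≡ 191 (mod 1457)
6^64 ≡ 191^2 = 36481 ≡ 56 (mod 1457)
6^128 ≡ 56^2 = 3136 ≡ 222 (mod 1457)
6^256 ≡ 222^2 = 49284 ≡ 1203 (mod 1457)
6^512 ≡ 1203^2 = 1447209 ≡ 408 (mod 1457)
6^1024 ≡ 408^2 = 166464 ≡ 366 (mod 1457)
1456 = 1024 + 256 + 128 + 32 + 16 in binary powers of 2.
So 6^1456 ≡ 366 · 1203 · 222 · 191 · 1234 ≡ 521 (mod 1457).
Since 521 ≠ 1, base 6 is a Fermat witness: 1457 is composite.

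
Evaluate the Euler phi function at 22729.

18240

Factor: 22729 = 7 · 17 · 191.
φ(22729) = (7−1) · (17−1) · (191−1) = 6 · 16 · 190 = 18240.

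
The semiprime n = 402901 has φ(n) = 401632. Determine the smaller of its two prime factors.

φ(n) = (p−1)(q−1) = n − (p+q) + 1, so p + q = 402901 − 401632 + 1 = 1270.
p and q are the roots of t² − 1270t + 402901 = 0.
Discriminant: 1270² − 4·402901 = 1612900 − 1611604 = 1296; √1296 = 36.
q = (1270 − 36)/2 = 617, p = (1270 + 36)/2 = 653.
Check: 617 · 653 = 402901.

617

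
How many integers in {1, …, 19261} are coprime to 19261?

Factor: 19261 = 11 · 17 · 103.
φ(19261) = (11−1) · (17−1) · (103−1) = 10 · 16 · 102 = 16320.

16320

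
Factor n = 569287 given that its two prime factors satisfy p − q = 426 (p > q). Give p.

Since p = q + 426, we have 569287 = q(q + 426), so q² + 426q − 569287 = 0.
Discriminant: 426² + 4·569287 = 181476 + 2277148 = 2458624; √2458624 = 1568.
q = (−426 + 1568)/2 = 571, and p = q + 426 = 997.
Check: 571 · 997 = 569287.

997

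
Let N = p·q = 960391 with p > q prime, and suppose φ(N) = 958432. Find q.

φ(n) = (p−1)(q−1) = n − (p+q) + 1, so p + q = 960391 − 958432 + 1 = 1960.
p and q are the roots of t² − 1960t + 960391 = 0.
Discriminant: 1960² − 4·960391 = 3841600 − 3841564 = 36; √36 = 6.
q = (1960 − 6)/2 = 977, p = (1960 + 6)/2 = 983.
Check: 977 · 983 = 960391.

977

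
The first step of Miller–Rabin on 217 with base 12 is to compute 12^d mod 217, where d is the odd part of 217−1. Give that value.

217 − 1 = 216 = 2^3 · 27, so d = 27.
12^1 ≡ 12 (mod 217)
12^2 ≡ 12^2 = 144 ≡ 144 (mod 217)
12^4 ≡ 144^2 = 20736 ≡ 121 (mod 217)
12^8 ≡ 121^2 = 14641 ≡ 102 (mod 217)
12^16 ≡ 102^2 = 10404 ≡ 205 (mod 217)
27 = 16 + 8 + 2 + 1 in binary powers of 2.
So 12^27 ≡ 205 · 102 · 144 · 12 ≡ 27 (mod 217).
Squaring chain: 27 → 78 → 8; never reaches −1, so base 12 is a Miller–Rabin witness that 217 is composite.

27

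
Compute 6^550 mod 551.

6^1 ≡ 6 (mod 551)
6^2 ≡ 6^2 = 36 ≡ 36 (mod 551)
6^4 ≡ 36^2 = 1296 ≡ 194 (mod 551)
6^8 ≡ 194^2 = 37636 ≡ 168 (mod 551)
6^16 ≡ 168^2 = 28224 ≡ 123 (mod 551)
6^32 ≡ 123^2 = 15129 ≡ 252 (mod 551)
6^64 ≡ 252^2 = 63504 ≡ 139 (mod 551)
6^128 ≡ 139^2 = 19321 ≡ 36 (mod 551)
6^256 ≡ 36^2 = 1296 ≡ 194 (mod 551)
6^512 ≡ 194^2 = 37636 ≡ 168 (mod 551)
550 = 512 + 32 + 4 + 2 in binary powers of 2.
So 6^550 ≡ 168 · 252 · 194 · 36 ≡ 310 (mod 551).
Since 310 ≠ 1, base 6 is a Fermat witness: 551 is composite.

310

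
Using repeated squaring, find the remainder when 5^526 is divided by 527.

5^1 ≡ 5 (mod 527)
5^2 ≡ 5^2 = 25 ≡ 25 (mod 527)
5^4 ≡ 25^2 = 625 ≡ 98 (mod 527)
5^8 ≡ 98^2 = 9604 ≡ 118 (mod 527)
5^16 ≡ 118^2 = 13924 ≡ 222 (mod 527)
5^32 ≡ 222^2 = 49284 ≡ 273 (mod 527)
5^64 ≡ 273^2 = 74529 ≡ 222 (mod 527)
5^128 ≡ 222^2 = 49284 ≡ 273 (mod 527)
5^256 ≡ 273^2 = 74529 ≡ 222 (mod 527)
5^512 ≡ 222^2 = 49284 ≡ 273 (mod 527)
526 = 512 + 8 + 4 + 2 in binary powers of 2.
So 5^526 ≡ 273 · 118 · 98 · 25 ≡ 253 (mod 527).
Since 253 ≠ 1, base 5 is a Fermat witness: 527 is composite.

253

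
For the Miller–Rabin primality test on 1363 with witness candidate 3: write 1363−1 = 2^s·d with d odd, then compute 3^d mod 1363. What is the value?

1363 − 1 = 1362 = 2^1 · 681, so d = 681.
3^1 ≡ 3 (mod 1363)
3^2 ≡ 3^2 = 9 ≡ 9 (mod 1363)
3^4 ≡ 9^2 = 81 ≡ 81 (mod 1363)
3^8 ≡ 81^2 = 6561 ≡ 1109 (mod 1363)
3^16 ≡ 1109^2 = 1229881 ≡ 455 (mod 1363)
3^32 ≡ 455^2 = 207025 ≡ 1212 (mod 1363)
3^64 ≡ 1212^2 = 1468944 ≡ 993 (mod 1363)
3^128 ≡ 993^2 = 986049 ≡ 600 (mod 1363)
3^256 ≡ 600^2 = 360000 ≡ 168 (mod 1363)
3^512 ≡ 168^2 = 28224 ≡ 964 (mod 1363)
681 = 512 + 128 + 32 + 8 + 1 in binary powers of 2.
So 3^681 ≡ 964 · 600 · 1212 · 1109 · 3 ≡ 108 (mod 1363).
Squaring chain: 108; never reaches −1, so base 3 is a Miller–Rabin witness that 1363 is composite.

108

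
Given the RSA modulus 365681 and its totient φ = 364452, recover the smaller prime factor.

φ(n) = (p−1)(q−1) = n − (p+q) + 1, so p + q = 365681 − 364452 + 1 = 1230.
p and q are the roots of t² − 1230t + 365681 = 0.
Discriminant: 1230² − 4·365681 = 1512900 − 1462724 = 50176; √50176 = 224.
q = (1230 − 224)/2 = 503, p = (1230 + 224)/2 = 727.
Check: 503 · 727 = 365681.

503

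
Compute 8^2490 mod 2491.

8^1 ≡ 8 (mod 2491)
8^2 ≡ 8^2 = 64 ≡ 64 (mod 2491)
8^4 ≡ 64^2 = 4096 ≡ 1605 (mod 2491)
8^8 ≡ 1605^2 = 2576025 ≡ 331 (mod 2491)
8^16 ≡ 331^2 = 109561 ≡ 2448 (mod 2491)
8^32 ≡ 2448^2 = 5992704 ≡ 1849 (mod 2491)
8^64 ≡ 1849^2 = 3418801 ≡ 1149 (mod 2491)
8^128 ≡ 1149^2 = 1320201 ≡ 2462 (mod 2491)
8^256 ≡ 2462^2 = 6061444 ≡ 841 (mod 2491)
8^512 ≡ 841^2 = 707281 ≡ 2328 (mod 2491)
8^1024 ≡ 2328^2 = 5419584 ≡ 1659 (mod 2491)
8^2048 ≡ 1659^2 = 2752281 ≡ 2217 (mod 2491)
2490 = 2048 + 256 + 128 + 32 + 16 + 8 + 2 in binary powers of 2.
So 8^2490 ≡ 2217 · 841 · 2462 · 1849 · 2448 · 331 · 64 ≡ 1811 (mod 2491).
Since 1811 ≠ 1, base 8 is a Fermat witness: 2491 is composite.

1811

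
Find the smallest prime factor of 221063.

221063 is odd.
Digit sum 14, not divisible by 3.
Ends in 3: not divisible by 5.
7: 221063 = 7·31580 + 3
11: 221063 = 11·20096 + 7
13: 221063 = 13·17004 + 11
17: 221063 = 17·13003 + 12
19: 221063 = 19·11634 + 17
23: 221063 = 23·9611 + 10
29: 221063 = 29·7622 + 25
31: 221063 = 31·7131 + 2
37: 221063 = 37·5974 + 25
41: 221063 = 41·5391 + 32
43: 221063 = 43·5141

43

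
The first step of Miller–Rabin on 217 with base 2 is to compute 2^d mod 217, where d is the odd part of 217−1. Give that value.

190

217 − 1 = 216 = 2^3 · 27, so d = 27.
2^1 ≡ 2 (mod 217)
2^2 ≡ 2^2 = 4 ≡ 4 (mod 217)
2^4 ≡ 4^2 = 16 ≡ 16 (mod 217)
2^8 ≡ 16^2 = 256 ≡ 39 (mod 217)
2^16 ≡ 39^2 = 1521 ≡ 2 (mod 217)
27 = 16 + 8 + 2 + 1 in binary powers of 2.
So 2^27 ≡ 2 · 39 · 4 · 2 ≡ 190 (mod 217).
Squaring chain: 190 → 78 → 8; never reaches −1, so base 2 is a Miller–Rabin witness that 217 is composite.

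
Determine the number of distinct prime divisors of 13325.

13325 = 5^2 · 533
533 = 13 · 41
13325 = 5^2 · 13 · 41, which has 3 distinct prime factors.

3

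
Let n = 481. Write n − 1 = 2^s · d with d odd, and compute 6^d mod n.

216

481 − 1 = 480 = 2^5 · 15, so d = 15.
6^1 ≡ 6 (mod 481)
6^2 ≡ 6^2 = 36 ≡ 36 (mod 481)
6^4 ≡ 36^2 = 1296 ≡ 334 (mod 481)
6^8 ≡ 334^2 = 111556 ≡ 445 (mod 481)
15 = 8 + 4 + 2 + 1 in binary powers of 2.
So 6^15 ≡ 445 · 334 · 36 · 6 ≡ 216 (mod 481).
Squaring chain: 216 → 480 → 1 → 1 → 1; reaches −1, so base 6 does not prove 481 composite.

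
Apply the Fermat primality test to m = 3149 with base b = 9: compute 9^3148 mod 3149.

2493

9^1 ≡ 9 (mod 3149)
9^2 ≡ 9^2 = 81 ≡ 81 (mod 3149)
9^4 ≡ 81^2 = 6561 ≡ 263 (mod 3149)
9^8 ≡ 263^2 = 69169 ≡ 3040 (mod 3149)
9^16 ≡ 3040^2 = 9241600 ≡ 2434 (mod 3149)
9^32 ≡ 2434^2 = 5924356 ≡ 1087 (mod 3149)
9^64 ≡ 1087^2 = 1181569 ≡ 694 (mod 3149)
9^128 ≡ 694^2 = 481636 ≡ 2988 (mod 3149)
9^256 ≡ 2988^2 = 8928144 ≡ 729 (mod 3149)
9^512 ≡ 729^2 = 531441 ≡ 2409 (mod 3149)
9^1024 ≡ 2409^2 = 5803281 ≡ 2823 (mod 3149)
9^2048 ≡ 2823^2 = 7969329 ≡ 2359 (mod 3149)
3148 = 2048 + 1024 + 64 + 8 + 4 in binary powers of 2.
So 9^3148 ≡ 2359 · 2823 · 694 · 3040 · 263 ≡ 2493 (mod 3149).
Since 2493 ≠ 1, base 9 is a Fermat witness: 3149 is composite.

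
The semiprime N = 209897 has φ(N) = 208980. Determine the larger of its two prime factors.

φ(n) = (p−1)(q−1) = n − (p+q) + 1, so p + q = 209897 − 208980 + 1 = 918.
p and q are the roots of t² − 918t + 209897 = 0.
Discriminant: 918² − 4·209897 = 842724 − 839588 = 3136; √3136 = 56.
q = (918 − 56)/2 = 431, p = (918 + 56)/2 = 487.
Check: 431 · 487 = 209897.

487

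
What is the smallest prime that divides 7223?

7223 is odd.
Digit sum 14, not divisible by 3.
Ends in 3: not divisible by 5.
7: 7223 = 7·1031 + 6
11: 7223 = 11·656 + 7
13: 7223 = 13·555 + 8
17: 7223 = 17·424 + 15
19: 7223 = 19·380 + 3
23: 7223 = 23·314 + 1
29: 7223 = 29·249 + 2
31: 7223 = 31·233

31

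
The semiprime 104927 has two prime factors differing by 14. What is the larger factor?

Since p = q + 14, we have 104927 = q(q + 14), so q² + 14q − 104927 = 0.
Discriminant: 14² + 4·104927 = 196 + 419708 = 419904; √419904 = 648.
q = (−14 + 648)/2 = 317, and p = q + 14 = 331.
Check: 317 · 331 = 104927.

331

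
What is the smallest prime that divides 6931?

6931 is odd.
Digit sum 19, not divisible by 3.
Ends in 1: not divisible by 5.
7: 6931 = 7·990 + 1
11: 6931 = 11·630 + 1
13: 6931 = 13·533 + 2
17: 6931 = 17·407 + 12
19: 6931 = 19·364 + 15
23: 6931 = 23·301 + 8
29: 6931 = 29·239

29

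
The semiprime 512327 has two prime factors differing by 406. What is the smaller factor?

541

Since p = q + 406, we have 512327 = q(q + 406), so q² + 406q − 512327 = 0.
Discriminant: 406² + 4·512327 = 164836 + 2049308 = 2214144; √2214144 = 1488.
q = (−406 + 1488)/2 = 541, and p = q + 406 = 947.
Check: 541 · 947 = 512327.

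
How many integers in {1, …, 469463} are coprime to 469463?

451008

Factor: 469463 = 59 · 73 · 109.
φ(469463) = (59−1) · (73−1) · (109−1) = 58 · 72 · 108 = 451008.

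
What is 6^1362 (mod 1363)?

397

6^1 ≡ 6 (mod 1363)
6^2 ≡ 6^2 = 36 ≡ 36 (mod 1363)
6^4 ≡ 36^2 = 1296 ≡ 1296 (mod 1363)
6^8 ≡ 1296^2 = 1679616 ≡ 400 (mod 1363)
6^16 ≡ 400^2 = 160000 ≡ 529 (mod 1363)
6^32 ≡ 529^2 = 279841 ≡ 426 (mod 1363)
6^64 ≡ 426^2 = 181476 ≡ 197 (mod 1363)
6^128 ≡ 197^2 = 38809 ≡ 645 (mod 1363)
6^256 ≡ 645^2 = 416025 ≡ 310 (mod 1363)
6^512 ≡ 310^2 = 96100 ≡ 690 (mod 1363)
6^1024 ≡ 690^2 = 476100 ≡ 413 (mod 1363)
1362 = 1024 + 256 + 64 + 16 + 2 in binary powers of 2.
So 6^1362 ≡ 413 · 310 · 197 · 529 · 36 ≡ 397 (mod 1363).
Since 397 ≠ 1, base 6 is a Fermat witness: 1363 is composite.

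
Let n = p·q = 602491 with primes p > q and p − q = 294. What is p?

Since p = q + 294, we have 602491 = q(q + 294), so q² + 294q − 602491 = 0.
Discriminant: 294² + 4·602491 = 86436 + 2409964 = 2496400; √2496400 = 1580.
q = (−294 + 1580)/2 = 643, and p = q + 294 = 937.
Check: 643 · 937 = 602491.

937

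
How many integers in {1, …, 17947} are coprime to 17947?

Factor: 17947 = 131 · 137.
φ(17947) = (131−1) · (137−1) = 130 · 136 = 17680.

17680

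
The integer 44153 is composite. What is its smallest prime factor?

67

44153 is odd.
Digit sum 17, not divisible by 3.
Ends in 3: not divisible by 5.
7: 44153 = 7·6307 + 4
11: 44153 = 11·4013 + 10
13: 44153 = 13·3396 + 5
17: 44153 = 17·2597 + 4
19: 44153 = 19·2323 + 16
23: 44153 = 23·1919 + 16
29: 44153 = 29·1522 + 15
31: 44153 = 31·1424 + 9
37: 44153 = 37·1193 + 12
41: 44153 = 41·1076 + 37
43: 44153 = 43·1026 + 35
47: 44153 = 47·939 + 20
53: 44153 = 53·833 + 4
59: 44153 = 59·748 + 21
61: 44153 = 61·723 + 50
67: 44153 = 67·659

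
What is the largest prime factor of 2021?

47

2021 = 43 · 47
47 is prime.
So 2021 = 43 · 47; the largest prime factor is 47.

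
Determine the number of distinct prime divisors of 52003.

4

52003 = 7 · 7429
7429 = 17 · 437
437 = 19 · 23
52003 = 7 · 17 · 19 · 23, which has 4 distinct prime factors.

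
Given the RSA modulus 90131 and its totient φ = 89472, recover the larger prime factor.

φ(n) = (p−1)(q−1) = n − (p+q) + 1, so p + q = 90131 − 89472 + 1 = 660.
p and q are the roots of t² − 660t + 90131 = 0.
Discriminant: 660² − 4·90131 = 435600 − 360524 = 75076; √75076 = 274.
q = (660 − 274)/2 = 193, p = (660 + 274)/2 = 467.
Check: 193 · 467 = 90131.

467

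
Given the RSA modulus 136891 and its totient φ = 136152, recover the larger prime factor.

373

φ(n) = (p−1)(q−1) = n − (p+q) + 1, so p + q = 136891 − 136152 + 1 = 740.
p and q are the roots of t² − 740t + 136891 = 0.
Discriminant: 740² − 4·136891 = 547600 − 547564 = 36; √36 = 6.
q = (740 − 6)/2 = 367, p = (740 + 6)/2 = 373.
Check: 367 · 373 = 136891.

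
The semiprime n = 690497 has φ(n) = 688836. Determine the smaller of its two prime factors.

823

φ(n) = (p−1)(q−1) = n − (p+q) + 1, so p + q = 690497 − 688836 + 1 = 1662.
p and q are the roots of t² − 1662t + 690497 = 0.
Discriminant: 1662² − 4·690497 = 2762244 − 2761988 = 256; √256 = 16.
q = (1662 − 16)/2 = 823, p = (1662 + 16)/2 = 839.
Check: 823 · 839 = 690497.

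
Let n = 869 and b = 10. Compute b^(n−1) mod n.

10^1 ≡ 10 (mod 869)
10^2 ≡ 10^2 = 100 ≡ 100 (mod 869)
10^4 ≡ 100^2 = 10000 ≡ 441 (mod 869)
10^8 ≡ 441^2 = 194481 ≡ 694 (mod 869)
10^16 ≡ 694^2 = 481636 ≡ 210 (mod 869)
10^32 ≡ 210^2 = 44100 ≡ 650 (mod 869)
10^64 ≡ 650^2 = 422500 ≡ 166 (mod 869)
10^128 ≡ 166^2 = 27556 ≡ 617 (mod 869)
10^256 ≡ 617^2 = 380689 ≡ 67 (mod 869)
10^512 ≡ 67^2 = 4489 ≡ 144 (mod 869)
868 = 512 + 256 + 64 + 32 + 4 in binary powers of 2.
So 10^868 ≡ 144 · 67 · 166 · 650 · 441 ≡ 749 (mod 869).
Since 749 ≠ 1, base 10 is a Fermat witness: 869 is composite.

749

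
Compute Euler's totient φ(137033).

123984

Factor: 137033 = 13 · 83 · 127.
φ(137033) = (13−1) · (83−1) · (127−1) = 12 · 82 · 126 = 123984.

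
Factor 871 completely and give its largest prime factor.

871 = 13 · 67
67 is prime.
So 871 = 13 · 67; the largest prime factor is 67.

67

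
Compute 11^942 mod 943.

11^1 ≡ 11 (mod 943)
11^2 ≡ 11^2 = 121 ≡ 121 (mod 943)
11^4 ≡ 121^2 = 14641 ≡ 496 (mod 943)
11^8 ≡ 496^2 = 246016 ≡ 836 (mod 943)
11^16 ≡ 836^2 = 698896 ≡ 133 (mod 943)
11^32 ≡ 133^2 = 17689 ≡ 715 (mod 943)
11^64 ≡ 715^2 = 511225 ≡ 119 (mod 943)
11^128 ≡ 119^2 = 14161 ≡ 16 (mod 943)
11^256 ≡ 16^2 = 256 ≡ 256 (mod 943)
11^512 ≡ 256^2 = 65536 ≡ 469 (mod 943)
942 = 512 + 256 + 128 + 32 + 8 + 4 + 2 in binary powers of 2.
So 11^942 ≡ 469 · 256 · 16 · 715 · 836 · 496 · 121 ≡ 453 (mod 943).
Since 453 ≠ 1, base 11 is a Fermat witness: 943 is composite.

453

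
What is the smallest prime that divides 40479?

40479 is odd.
Digit sum 24, divisible by 3.

3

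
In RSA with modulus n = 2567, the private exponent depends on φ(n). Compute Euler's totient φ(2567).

2400

Factor: 2567 = 17 · 151.
φ(2567) = (17−1) · (151−1) = 16 · 150 = 2400.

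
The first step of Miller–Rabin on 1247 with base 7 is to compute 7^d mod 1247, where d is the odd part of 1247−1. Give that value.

639

1247 − 1 = 1246 = 2^1 · 623, so d = 623.
7^1 ≡ 7 (mod 1247)
7^2 ≡ 7^2 = 49 ≡ 49 (mod 1247)
7^4 ≡ 49^2 = 2401 ≡ 1154 (mod 1247)
7^8 ≡ 1154^2 = 1331716 ≡ 1167 (mod 1247)
7^16 ≡ 1167^2 = 1361889 ≡ 165 (mod 1247)
7^32 ≡ 165^2 = 27225 ≡ 1038 (mod 1247)
7^64 ≡ 1038^2 = 1077444 ≡ 36 (mod 1247)
7^128 ≡ 36^2 = 1296 ≡ 49 (mod 1247)
7^256 ≡ 49^2 = 2401 ≡ 1154 (mod 1247)
7^512 ≡ 1154^2 = 1331716 ≡ 1167 (mod 1247)
623 = 512 + 64 + 32 + 8 + 4 + 2 + 1 in binary powers of 2.
So 7^623 ≡ 1167 · 36 · 1038 · 1167 · 1154 · 49 · 7 ≡ 639 (mod 1247).
Squaring chain: 639; never reaches −1, so base 7 is a Miller–Rabin witness that 1247 is composite.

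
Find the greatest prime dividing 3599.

61

3599 = 59 · 61
61 is prime.
So 3599 = 59 · 61; the largest prime factor is 61.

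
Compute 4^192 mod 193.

4^1 ≡ 4 (mod 193)
4^2 ≡ 4^2 = 16 ≡ 16 (mod 193)
4^4 ≡ 16^2 = 256 ≡ 63 (mod 193)
4^8 ≡ 63^2 = 3969 ≡ 109 (mod 193)
4^16 ≡ 109^2 = 11881 ≡ 108 (mod 193)
4^32 ≡ 108^2 = 11664 ≡ 84 (mod 193)
4^64 ≡ 84^2 = 7056 ≡ 108 (mod 193)
4^128 ≡ 108^2 = 11664 ≡ 84 (mod 193)
192 = 128 + 64 in binary powers of 2.
So 4^192 ≡ 84 · 108 ≡ 1 (mod 193).
Since the result is 1, base 4 gives no evidence that 193 is composite.

1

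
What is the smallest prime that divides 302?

2

302 is even: 2 divides it.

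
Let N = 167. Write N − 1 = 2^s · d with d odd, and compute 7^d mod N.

1

167 − 1 = 166 = 2^1 · 83, so d = 83.
7^1 ≡ 7 (mod 167)
7^2 ≡ 7^2 = 49 ≡ 49 (mod 167)
7^4 ≡ 49^2 = 2401 ≡ 63 (mod 167)
7^8 ≡ 63^2 = 3969 ≡ 128 (mod 167)
7^16 ≡ 128^2 = 16384 ≡ 18 (mod 167)
7^32 ≡ 18^2 = 324 ≡ 157 (mod 167)
7^64 ≡ 157^2 = 24649 ≡ 100 (mod 167)
83 = 64 + 16 + 2 + 1 in binary powers of 2.
So 7^83 ≡ 100 · 18 · 49 · 7 ≡ 1 (mod 167).
Since 7^d ≡ 1 (mod 167), base 7 does not prove 167 composite.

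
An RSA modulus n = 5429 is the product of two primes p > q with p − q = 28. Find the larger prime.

Since p = q + 28, we have 5429 = q(q + 28), so q² + 28q − 5429 = 0.
Discriminant: 28² + 4·5429 = 784 + 21716 = 22500; √22500 = 150.
q = (−28 + 150)/2 = 61, and p = q + 28 = 89.
Check: 61 · 89 = 5429.

89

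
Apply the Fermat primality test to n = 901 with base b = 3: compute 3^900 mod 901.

3^1 ≡ 3 (mod 901)
3^2 ≡ 3^2 = 9 ≡ 9 (mod 901)
3^4 ≡ 9^2 = 81 ≡ 81 (mod 901)
3^8 ≡ 81^2 = 6561 ≡ 254 (mod 901)
3^16 ≡ 254^2 = 64516 ≡ 545 (mod 901)
3^32 ≡ 545^2 = 297025 ≡ 596 (mod 901)
3^64 ≡ 596^2 = 355216 ≡ 222 (mod 901)
3^128 ≡ 222^2 = 49284 ≡ 630 (mod 901)
3^256 ≡ 630^2 = 396900 ≡ 460 (mod 901)
3^512 ≡ 460^2 = 211600 ≡ 766 (mod 901)
900 = 512 + 256 + 128 + 4 in binary powers of 2.
So 3^900 ≡ 766 · 460 · 630 · 81 ≡ 863 (mod 901).
Since 863 ≠ 1, base 3 is a Fermat witness: 901 is composite.

863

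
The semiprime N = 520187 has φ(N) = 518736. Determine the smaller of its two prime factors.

φ(n) = (p−1)(q−1) = n − (p+q) + 1, so p + q = 520187 − 518736 + 1 = 1452.
p and q are the roots of t² − 1452t + 520187 = 0.
Discriminant: 1452² − 4·520187 = 2108304 − 2080748 = 27556; √27556 = 166.
q = (1452 − 166)/2 = 643, p = (1452 + 166)/2 = 809.
Check: 643 · 809 = 520187.

643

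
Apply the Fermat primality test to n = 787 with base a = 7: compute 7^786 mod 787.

1

7^1 ≡ 7 (mod 787)
7^2 ≡ 7^2 = 49 ≡ 49 (mod 787)
7^4 ≡ 49^2 = 2401 ≡ 40 (mod 787)
7^8 ≡ 40^2 = 1600 ≡ 26 (mod 787)
7^16 ≡ 26^2 = 676 ≡ 676 (mod 787)
7^32 ≡ 676^2 = 456976 ≡ 516 (mod 787)
7^64 ≡ 516^2 = 266256 ≡ 250 (mod 787)
7^128 ≡ 250^2 = 62500 ≡ 327 (mod 787)
7^256 ≡ 327^2 = 106929 ≡ 684 (mod 787)
7^512 ≡ 684^2 = 467856 ≡ 378 (mod 787)
786 = 512 + 256 + 16 + 2 in binary powers of 2.
So 7^786 ≡ 378 · 684 · 676 · 49 ≡ 1 (mod 787).
Since the result is 1, base 7 gives no evidence that 787 is composite.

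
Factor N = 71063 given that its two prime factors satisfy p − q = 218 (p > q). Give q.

Since p = q + 218, we have 71063 = q(q + 218), so q² + 218q − 71063 = 0.
Discriminant: 218² + 4·71063 = 47524 + 284252 = 331776; √331776 = 576.
q = (−218 + 576)/2 = 179, and p = q + 218 = 397.
Check: 179 · 397 = 71063.

179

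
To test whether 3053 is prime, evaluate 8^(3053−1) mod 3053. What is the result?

2581

8^1 ≡ 8 (mod 3053)
8^2 ≡ 8^2 = 64 ≡ 64 (mod 3053)
8^4 ≡ 64^2 = 4096 ≡ 1043 (mod 3053)
8^8 ≡ 1043^2 = 1087849 ≡ 981 (mod 3053)
8^16 ≡ 981^2 = 962361 ≡ 666 (mod 3053)
8^32 ≡ 666^2 = 443556 ≡ 871 (mod 3053)
8^64 ≡ 871^2 = 758641 ≡ 1497 (mod 3053)
8^128 ≡ 1497^2 = 2241009 ≡ 107 (mod 3053)
8^256 ≡ 107^2 = 11449 ≡ 2290 (mod 3053)
8^512 ≡ 2290^2 = 5244100 ≡ 2099 (mod 3053)
8^1024 ≡ 2099^2 = 4405801 ≡ 322 (mod 3053)
8^2048 ≡ 322^2 = 103684 ≡ 2935 (mod 3053)
3052 = 2048 + 512 + 256 + 128 + 64 + 32 + 8 + 4 in binary powers of 2.
So 8^3052 ≡ 2935 · 2099 · 2290 · 107 · 1497 · 871 · 981 · 1043 ≡ 2581 (mod 3053).
Since 2581 ≠ 1, base 8 is a Fermat witness: 3053 is composite.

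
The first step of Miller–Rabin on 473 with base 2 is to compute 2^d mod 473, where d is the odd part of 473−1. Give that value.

473 − 1 = 472 = 2^3 · 59, so d = 59.
2^1 ≡ 2 (mod 473)
2^2 ≡ 2^2 = 4 ≡ 4 (mod 473)
2^4 ≡ 4^2 = 16 ≡ 16 (mod 473)
2^8 ≡ 16^2 = 256 ≡ 256 (mod 473)
2^16 ≡ 256^2 = 65536 ≡ 262 (mod 473)
2^32 ≡ 262^2 = 68644 ≡ 59 (mod 473)
59 = 32 + 16 + 8 + 2 + 1 in binary powers of 2.
So 2^59 ≡ 59 · 262 · 256 · 4 · 2 ≡ 94 (mod 473).
Squaring chain: 94 → 322 → 97; never reaches −1, so base 2 is a Miller–Rabin witness that 473 is composite.

94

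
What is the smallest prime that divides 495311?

19

495311 is odd.
Digit sum 23, not divisible by 3.
Ends in 1: not divisible by 5.
7: 495311 = 7·70758 + 5
11: 495311 = 11·45028 + 3
13: 495311 = 13·38100 + 11
17: 495311 = 17·29135 + 16
19: 495311 = 19·26069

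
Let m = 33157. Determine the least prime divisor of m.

33157 is odd.
Digit sum 19, not divisible by 3.
Ends in 7: not divisible by 5.
7: 33157 = 7·4736 + 5
11: 33157 = 11·3014 + 3
13: 33157 = 13·2550 + 7
17: 33157 = 17·1950 + 7
19: 33157 = 19·1745 + 2
23: 33157 = 23·1441 + 14
29: 33157 = 29·1143 + 10
31: 33157 = 31·1069 + 18
37: 33157 = 37·896 + 5
41: 33157 = 41·808 + 29
43: 33157 = 43·771 + 4
47: 33157 = 47·705 + 22
53: 33157 = 53·625 + 32
59: 33157 = 59·561 + 58
61: 33157 = 61·543 + 34
67: 33157 = 67·494 + 59
71: 33157 = 71·467

71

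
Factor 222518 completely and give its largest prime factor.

222518 = 2 · 111259
111259 = 31 · 3589
3589 = 37 · 97
97 is prime.
So 222518 = 2 · 31 · 37 · 97; the largest prime factor is 97.

97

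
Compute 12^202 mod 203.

12^1 ≡ 12 (mod 203)
12^2 ≡ 12^2 = 144 ≡ 144 (mod 203)
12^4 ≡ 144^2 = 20736 ≡ 30 (mod 203)
12^8 ≡ 30^2 = 900 ≡ 88 (mod 203)
12^16 ≡ 88^2 = 7744 ≡ 30 (mod 203)
12^32 ≡ 30^2 = 900 ≡ 88 (mod 203)
12^64 ≡ 88^2 = 7744 ≡ 30 (mod 203)
12^128 ≡ 30^2 = 900 ≡ 88 (mod 203)
202 = 128 + 64 + 8 + 2 in binary powers of 2.
So 12^202 ≡ 88 · 30 · 88 · 144 ≡ 86 (mod 203).
Since 86 ≠ 1, base 12 is a Fermat witness: 203 is composite.

86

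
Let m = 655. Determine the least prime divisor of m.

655 is odd.
Digit sum 16, not divisible by 3.
Ends in 5: divisible by 5.

5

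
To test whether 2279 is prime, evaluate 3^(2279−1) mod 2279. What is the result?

3^1 ≡ 3 (mod 2279)
3^2 ≡ 3^2 = 9 ≡ 9 (mod 2279)
3^4 ≡ 9^2 = 81 ≡ 81 (mod 2279)
3^8 ≡ 81^2 = 6561 ≡ 2003 (mod 2279)
3^16 ≡ 2003^2 = 4012009 ≡ 969 (mod 2279)
3^32 ≡ 969^2 = 938961 ≡ 13 (mod 2279)
3^64 ≡ 13^2 = 169 ≡ 169 (mod 2279)
3^128 ≡ 169^2 = 28561 ≡ 1213 (mod 2279)
3^256 ≡ 1213^2 = 1471369 ≡ 1414 (mod 2279)
3^512 ≡ 1414^2 = 1999396 ≡ 713 (mod 2279)
3^1024 ≡ 713^2 = 508369 ≡ 152 (mod 2279)
3^2048 ≡ 152^2 = 23104 ≡ 314 (mod 2279)
2278 = 2048 + 128 + 64 + 32 + 4 + 2 in binary powers of 2.
So 3^2278 ≡ 314 · 1213 · 169 · 13 · 81 · 9 ≡ 1257 (mod 2279).
Since 1257 ≠ 1, base 3 is a Fermat witness: 2279 is composite.

1257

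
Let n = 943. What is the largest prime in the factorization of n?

943 = 23 · 41
41 is prime.
So 943 = 23 · 41; the largest prime factor is 41.

41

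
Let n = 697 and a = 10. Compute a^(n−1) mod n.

10^1 ≡ 10 (mod 697)
10^2 ≡ 10^2 = 100 ≡ 100 (mod 697)
10^4 ≡ 100^2 = 10000 ≡ 242 (mod 697)
10^8 ≡ 242^2 = 58564 ≡ 16 (mod 697)
10^16 ≡ 16^2 = 256 ≡ 256 (mod 697)
10^32 ≡ 256^2 = 65536 ≡ 18 (mod 697)
10^64 ≡ 18^2 = 324 ≡ 324 (mod 697)
10^128 ≡ 324^2 = 104976 ≡ 426 (mod 697)
10^256 ≡ 426^2 = 181476 ≡ 256 (mod 697)
10^512 ≡ 256^2 = 65536 ≡ 18 (mod 697)
696 = 512 + 128 + 32 + 16 + 8 in binary powers of 2.
So 10^696 ≡ 18 · 426 · 18 · 256 · 16 ≡ 543 (mod 697).
Since 543 ≠ 1, base 10 is a Fermat witness: 697 is composite.

543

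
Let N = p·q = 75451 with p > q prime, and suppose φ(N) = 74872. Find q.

φ(n) = (p−1)(q−1) = n − (p+q) + 1, so p + q = 75451 − 74872 + 1 = 580.
p and q are the roots of t² − 580t + 75451 = 0.
Discriminant: 580² − 4·75451 = 336400 − 301804 = 34596; √34596 = 186.
q = (580 − 186)/2 = 197, p = (580 + 186)/2 = 383.
Check: 197 · 383 = 75451.

197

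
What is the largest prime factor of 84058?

84058 = 2 · 42029
42029 = 13 · 3233
3233 = 53 · 61
61 is prime.
So 84058 = 2 · 13 · 53 · 61; the largest prime factor is 61.

61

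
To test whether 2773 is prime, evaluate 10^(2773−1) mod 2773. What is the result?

10^1 ≡ 10 (mod 2773)
10^2 ≡ 10^2 = 100 ≡ 100 (mod 2773)
10^4 ≡ 100^2 = 10000 ≡ 1681 (mod 2773)
10^8 ≡ 1681^2 = 2825761 ≡ 74 (mod 2773)
10^16 ≡ 74^2 = 5476 ≡ 2703 (mod 2773)
10^32 ≡ 2703^2 = 7306209 ≡ 2127 (mod 2773)
10^64 ≡ 2127^2 = 4524129 ≡ 1366 (mod 2773)
10^128 ≡ 1366^2 = 1865956 ≡ 2500 (mod 2773)
10^256 ≡ 2500^2 = 6250000 ≡ 2431 (mod 2773)
10^512 ≡ 2431^2 = 5909761 ≡ 498 (mod 2773)
10^1024 ≡ 498^2 = 248004 ≡ 1207 (mod 2773)
10^2048 ≡ 1207^2 = 1456849 ≡ 1024 (mod 2773)
2772 = 2048 + 512 + 128 + 64 + 16 + 4 in binary powers of 2.
So 10^2772 ≡ 1024 · 498 · 2500 · 1366 · 2703 · 1681 ≡ 1113 (mod 2773).
Since 1113 ≠ 1, base 10 is a Fermat witness: 2773 is composite.

1113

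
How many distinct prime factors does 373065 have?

6

373065 = 3 · 124355
124355 = 5 · 24871
24871 = 7 · 3553
3553 = 11 · 323
323 = 17 · 19
373065 = 3 · 5 · 7 · 11 · 17 · 19, which has 6 distinct prime factors.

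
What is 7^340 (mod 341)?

56

7^1 ≡ 7 (mod 341)
7^2 ≡ 7^2 = 49 ≡ 49 (mod 341)
7^4 ≡ 49^2 = 2401 ≡ 14 (mod 341)
7^8 ≡ 14^2 = 196 ≡ 196 (mod 341)
7^16 ≡ 196^2 = 38416 ≡ 224 (mod 341)
7^32 ≡ 224^2 = 50176 ≡ 49 (mod 341)
7^64 ≡ 49^2 = 2401 ≡ 14 (mod 341)
7^128 ≡ 14^2 = 196 ≡ 196 (mod 341)
7^256 ≡ 196^2 = 38416 ≡ 224 (mod 341)
340 = 256 + 64 + 16 + 4 in binary powers of 2.
So 7^340 ≡ 224 · 14 · 224 · 14 ≡ 56 (mod 341).
Since 56 ≠ 1, base 7 is a Fermat witness: 341 is composite.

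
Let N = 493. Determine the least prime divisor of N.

493 is odd.
Digit sum 16, not divisible by 3.
Ends in 3: not divisible by 5.
7: 493 = 7·70 + 3
11: 493 = 11·44 + 9
13: 493 = 13·37 + 12
17: 493 = 17·29

17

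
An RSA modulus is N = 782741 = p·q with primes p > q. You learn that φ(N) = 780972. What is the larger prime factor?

907

φ(n) = (p−1)(q−1) = n − (p+q) + 1, so p + q = 782741 − 780972 + 1 = 1770.
p and q are the roots of t² − 1770t + 782741 = 0.
Discriminant: 1770² − 4·782741 = 3132900 − 3130964 = 1936; √1936 = 44.
q = (1770 − 44)/2 = 863, p = (1770 + 44)/2 = 907.
Check: 863 · 907 = 782741.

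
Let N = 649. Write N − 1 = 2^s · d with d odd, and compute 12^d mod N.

649 − 1 = 648 = 2^3 · 81, so d = 81.
12^1 ≡ 12 (mod 649)
12^2 ≡ 12^2 = 144 ≡ 144 (mod 649)
12^4 ≡ 144^2 = 20736 ≡ 617 (mod 649)
12^8 ≡ 617^2 = 380689 ≡ 375 (mod 649)
12^16 ≡ 375^2 = 140625 ≡ 441 (mod 649)
12^32 ≡ 441^2 = 194481 ≡ 430 (mod 649)
12^64 ≡ 430^2 = 184900 ≡ 584 (mod 649)
81 = 64 + 16 + 1 in binary powers of 2.
So 12^81 ≡ 584 · 441 · 12 ≡ 639 (mod 649).
Squaring chain: 639 → 100 → 265; never reaches −1, so base 12 is a Miller–Rabin witness that 649 is composite.

639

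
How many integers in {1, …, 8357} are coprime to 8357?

8160

Factor: 8357 = 61 · 137.
φ(8357) = (61−1) · (137−1) = 60 · 136 = 8160.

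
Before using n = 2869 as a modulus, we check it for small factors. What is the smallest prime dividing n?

2869 is odd.
Digit sum 25, not divisible by 3.
Ends in 9: not divisible by 5.
7: 2869 = 7·409 + 6
11: 2869 = 11·260 + 9
13: 2869 = 13·220 + 9
17: 2869 = 17·168 + 13
19: 2869 = 19·151

19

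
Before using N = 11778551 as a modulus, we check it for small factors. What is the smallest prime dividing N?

61

11778551 is odd.
Digit sum 35, not divisible by 3.
Ends in 1: not divisible by 5.
7: 11778551 = 7·1682650 + 1
11: 11778551 = 11·1070777 + 4
13: 11778551 = 13·906042 + 5
17: 11778551 = 17·692855 + 16
19: 11778551 = 19·619923 + 14
23: 11778551 = 23·512110 + 21
29: 11778551 = 29·406156 + 27
31: 11778551 = 31·379953 + 8
37: 11778551 = 37·318339 + 8
41: 11778551 = 41·287281 + 30
43: 11778551 = 43·273919 + 34
47: 11778551 = 47·250607 + 22
53: 11778551 = 53·222236 + 43
59: 11778551 = 59·199636 + 27
61: 11778551 = 61·193091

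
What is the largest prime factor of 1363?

47

1363 = 29 · 47
47 is prime.
So 1363 = 29 · 47; the largest prime factor is 47.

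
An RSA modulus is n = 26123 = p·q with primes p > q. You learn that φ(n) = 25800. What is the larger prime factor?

φ(n) = (p−1)(q−1) = n − (p+q) + 1, so p + q = 26123 − 25800 + 1 = 324.
p and q are the roots of t² − 324t + 26123 = 0.
Discriminant: 324² − 4·26123 = 104976 − 104492 = 484; √484 = 22.
q = (324 − 22)/2 = 151, p = (324 + 22)/2 = 173.
Check: 151 · 173 = 26123.

173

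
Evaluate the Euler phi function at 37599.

24600

Factor: 37599 = 3 · 83 · 151.
φ(37599) = (3−1) · (83−1) · (151−1) = 2 · 82 · 150 = 24600.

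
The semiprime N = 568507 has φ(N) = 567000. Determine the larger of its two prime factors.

757

φ(n) = (p−1)(q−1) = n − (p+q) + 1, so p + q = 568507 − 567000 + 1 = 1508.
p and q are the roots of t² − 1508t + 568507 = 0.
Discriminant: 1508² − 4·568507 = 2274064 − 2274028 = 36; √36 = 6.
q = (1508 − 6)/2 = 751, p = (1508 + 6)/2 = 757.
Check: 751 · 757 = 568507.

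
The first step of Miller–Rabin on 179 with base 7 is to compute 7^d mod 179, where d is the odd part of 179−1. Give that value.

179 − 1 = 178 = 2^1 · 89, so d = 89.
7^1 ≡ 7 (mod 179)
7^2 ≡ 7^2 = 49 ≡ 49 (mod 179)
7^4 ≡ 49^2 = 2401 ≡ 74 (mod 179)
7^8 ≡ 74^2 = 5476 ≡ 106 (mod 179)
7^16 ≡ 106^2 = 11236 ≡ 138 (mod 179)
7^32 ≡ 138^2 = 19044 ≡ 70 (mod 179)
7^64 ≡ 70^2 = 4900 ≡ 67 (mod 179)
89 = 64 + 16 + 8 + 1 in binary powers of 2.
So 7^89 ≡ 67 · 138 · 106 · 7 ≡ 178 (mod 179).
Since 7^d ≡ 178 (mod 179), base 7 does not prove 179 composite.

178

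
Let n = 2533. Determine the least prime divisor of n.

17

2533 is odd.
Digit sum 13, not divisible by 3.
Ends in 3: not divisible by 5.
7: 2533 = 7·361 + 6
11: 2533 = 11·230 + 3
13: 2533 = 13·194 + 11
17: 2533 = 17·149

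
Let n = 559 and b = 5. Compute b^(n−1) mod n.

5^1 ≡ 5 (mod 559)
5^2 ≡ 5^2 = 25 ≡ 25 (mod 559)
5^4 ≡ 25^2 = 625 ≡ 66 (mod 559)
5^8 ≡ 66^2 = 4356 ≡ 443 (mod 559)
5^16 ≡ 443^2 = 196249 ≡ 40 (mod 559)
5^32 ≡ 40^2 = 1600 ≡ 482 (mod 559)
5^64 ≡ 482^2 = 232324 ≡ 339 (mod 559)
5^128 ≡ 339^2 = 114921 ≡ 326 (mod 559)
5^256 ≡ 326^2 = 106276 ≡ 66 (mod 559)
5^512 ≡ 66^2 = 4356 ≡ 443 (mod 559)
558 = 512 + 32 + 8 + 4 + 2 in binary powers of 2.
So 5^558 ≡ 443 · 482 · 443 · 66 · 25 ≡ 428 (mod 559).
Since 428 ≠ 1, base 5 is a Fermat witness: 559 is composite.

428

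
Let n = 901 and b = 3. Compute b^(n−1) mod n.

863

3^1 ≡ 3 (mod 901)
3^2 ≡ 3^2 = 9 ≡ 9 (mod 901)
3^4 ≡ 9^2 = 81 ≡ 81 (mod 901)
3^8 ≡ 81^2 = 6561 ≡ 254 (mod 901)
3^16 ≡ 254^2 = 64516 ≡ 545 (mod 901)
3^32 ≡ 545^2 = 297025 ≡ 596 (mod 901)
3^64 ≡ 596^2 = 355216 ≡ 222 (mod 901)
3^128 ≡ 222^2 = 49284 ≡ 630 (mod 901)
3^256 ≡ 630^2 = 396900 ≡ 460 (mod 901)
3^512 ≡ 460^2 = 211600 ≡ 766 (mod 901)
900 = 512 + 256 + 128 + 4 in binary powers of 2.
So 3^900 ≡ 766 · 460 · 630 · 81 ≡ 863 (mod 901).
Since 863 ≠ 1, base 3 is a Fermat witness: 901 is composite.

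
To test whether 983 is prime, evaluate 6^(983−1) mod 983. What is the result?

1

6^1 ≡ 6 (mod 983)
6^2 ≡ 6^2 = 36 ≡ 36 (mod 983)
6^4 ≡ 36^2 = 1296 ≡ 313 (mod 983)
6^8 ≡ 313^2 = 97969 ≡ 652 (mod 983)
6^16 ≡ 652^2 = 425104 ≡ 448 (mod 983)
6^32 ≡ 448^2 = 200704 ≡ 172 (mod 983)
6^64 ≡ 172^2 = 29584 ≡ 94 (mod 983)
6^128 ≡ 94^2 = 8836 ≡ 972 (mod 983)
6^256 ≡ 972^2 = 944784 ≡ 121 (mod 983)
6^512 ≡ 121^2 = 14641 ≡ 879 (mod 983)
982 = 512 + 256 + 128 + 64 + 16 + 4 + 2 in binary powers of 2.
So 6^982 ≡ 879 · 121 · 972 · 94 · 448 · 313 · 36 ≡ 1 (mod 983).
Since the result is 1, base 6 gives no evidence that 983 is composite.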